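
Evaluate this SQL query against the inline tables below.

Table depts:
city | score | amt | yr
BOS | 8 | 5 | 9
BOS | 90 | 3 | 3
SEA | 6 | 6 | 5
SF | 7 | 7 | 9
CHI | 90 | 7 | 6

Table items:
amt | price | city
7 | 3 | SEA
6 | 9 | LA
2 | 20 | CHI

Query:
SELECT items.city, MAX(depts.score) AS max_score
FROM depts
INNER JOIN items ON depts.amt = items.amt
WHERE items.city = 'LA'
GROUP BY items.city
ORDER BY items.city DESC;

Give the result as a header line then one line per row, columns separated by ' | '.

== RESULT ==
items.city | max_score
LA | 6

Derivation:
After JOIN items (3 rows):
depts.city | depts.score | depts.amt | depts.yr | items.amt | items.price | items.city
SEA | 6 | 6 | 5 | 6 | 9 | LA
SF | 7 | 7 | 9 | 7 | 3 | SEA
CHI | 90 | 7 | 6 | 7 | 3 | SEA
After WHERE (1 rows):
depts.city | depts.score | depts.amt | depts.yr | items.amt | items.price | items.city
SEA | 6 | 6 | 5 | 6 | 9 | LA
After GROUP BY (1 rows):
items.city | max_score
LA | 6
After ORDER BY (1 rows):
items.city | max_score
LA | 6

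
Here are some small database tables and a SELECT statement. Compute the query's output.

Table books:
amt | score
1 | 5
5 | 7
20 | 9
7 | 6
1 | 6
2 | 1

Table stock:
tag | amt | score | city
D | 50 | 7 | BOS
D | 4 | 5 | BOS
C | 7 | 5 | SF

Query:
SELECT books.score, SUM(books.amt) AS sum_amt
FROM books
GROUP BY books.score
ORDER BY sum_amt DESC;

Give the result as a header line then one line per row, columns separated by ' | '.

== RESULT ==
books.score | sum_amt
9 | 20
6 | 8
7 | 5
1 | 2
5 | 1

Derivation:
After GROUP BY (5 rows):
books.score | sum_amt
5 | 1
7 | 5
9 | 20
6 | 8
1 | 2
After ORDER BY (5 rows):
books.score | sum_amt
9 | 20
6 | 8
7 | 5
1 | 2
5 | 1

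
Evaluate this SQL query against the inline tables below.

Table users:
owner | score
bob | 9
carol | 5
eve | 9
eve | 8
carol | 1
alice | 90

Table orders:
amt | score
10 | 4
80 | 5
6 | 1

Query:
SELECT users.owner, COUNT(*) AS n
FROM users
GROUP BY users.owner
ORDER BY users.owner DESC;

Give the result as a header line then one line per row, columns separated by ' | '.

== RESULT ==
users.owner | n
eve | 2
carol | 2
bob | 1
alice | 1

Derivation:
After GROUP BY (4 rows):
users.owner | n
bob | 1
carol | 2
eve | 2
alice | 1
After ORDER BY (4 rows):
users.owner | n
eve | 2
carol | 2
bob | 1
alice | 1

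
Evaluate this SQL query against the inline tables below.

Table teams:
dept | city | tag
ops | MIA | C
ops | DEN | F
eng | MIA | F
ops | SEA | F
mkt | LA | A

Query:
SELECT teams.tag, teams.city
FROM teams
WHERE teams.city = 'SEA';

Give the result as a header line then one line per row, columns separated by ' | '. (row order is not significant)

== RESULT ==
teams.tag | teams.city
F | SEA

Derivation:
After WHERE (1 rows):
teams.dept | teams.city | teams.tag
ops | SEA | F
After SELECT (1 rows):
teams.tag | teams.city
F | SEA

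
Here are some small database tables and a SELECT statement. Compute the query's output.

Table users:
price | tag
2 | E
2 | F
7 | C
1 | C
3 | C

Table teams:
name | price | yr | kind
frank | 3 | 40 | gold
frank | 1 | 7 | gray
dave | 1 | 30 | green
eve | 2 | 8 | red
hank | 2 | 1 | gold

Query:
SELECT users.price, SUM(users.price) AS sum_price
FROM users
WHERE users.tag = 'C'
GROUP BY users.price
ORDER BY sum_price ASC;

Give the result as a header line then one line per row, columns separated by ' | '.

After WHERE (3 rows):
users.price | users.tag
7 | C
1 | C
3 | C
After GROUP BY (3 rows):
users.price | sum_price
7 | 7
1 | 1
3 | 3
After ORDER BY (3 rows):
users.price | sum_price
1 | 1
3 | 3
7 | 7

== RESULT ==
users.price | sum_price
1 | 1
3 | 3
7 | 7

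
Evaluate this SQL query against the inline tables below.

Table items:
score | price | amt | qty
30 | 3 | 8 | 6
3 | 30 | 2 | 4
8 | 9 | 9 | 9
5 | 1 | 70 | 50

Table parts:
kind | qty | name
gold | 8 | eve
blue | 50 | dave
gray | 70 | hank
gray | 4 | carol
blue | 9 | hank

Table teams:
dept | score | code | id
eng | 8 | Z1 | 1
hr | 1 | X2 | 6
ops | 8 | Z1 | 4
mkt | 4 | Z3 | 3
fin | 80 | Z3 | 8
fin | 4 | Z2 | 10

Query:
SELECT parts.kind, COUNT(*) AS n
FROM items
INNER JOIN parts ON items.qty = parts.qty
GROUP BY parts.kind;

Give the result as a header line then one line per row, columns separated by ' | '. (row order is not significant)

After JOIN parts (3 rows):
items.score | items.price | items.amt | items.qty | parts.kind | parts.qty | parts.name
3 | 30 | 2 | 4 | gray | 4 | carol
8 | 9 | 9 | 9 | blue | 9 | hank
5 | 1 | 70 | 50 | blue | 50 | dave
After GROUP BY (2 rows):
parts.kind | n
gray | 1
blue | 2

== RESULT ==
parts.kind | n
gray | 1
blue | 2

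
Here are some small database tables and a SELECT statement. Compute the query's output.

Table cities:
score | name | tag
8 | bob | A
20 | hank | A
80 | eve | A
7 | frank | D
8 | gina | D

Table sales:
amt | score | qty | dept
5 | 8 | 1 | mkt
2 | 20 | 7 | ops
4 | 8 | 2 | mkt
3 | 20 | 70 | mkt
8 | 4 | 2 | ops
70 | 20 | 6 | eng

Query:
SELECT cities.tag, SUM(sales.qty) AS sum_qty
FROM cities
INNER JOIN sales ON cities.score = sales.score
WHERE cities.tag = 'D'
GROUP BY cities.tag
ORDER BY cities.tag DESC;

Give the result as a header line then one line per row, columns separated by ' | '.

After JOIN sales (7 rows):
cities.score | cities.name | cities.tag | sales.amt | sales.score | sales.qty | sales.dept
8 | bob | A | 5 | 8 | 1 | mkt
8 | bob | A | 4 | 8 | 2 | mkt
20 | hank | A | 2 | 20 | 7 | ops
20 | hank | A | 3 | 20 | 70 | mkt
20 | hank | A | 70 | 20 | 6 | eng
8 | gina | D | 5 | 8 | 1 | mkt
8 | gina | D | 4 | 8 | 2 | mkt
After WHERE (2 rows):
cities.score | cities.name | cities.tag | sales.amt | sales.score | sales.qty | sales.dept
8 | gina | D | 5 | 8 | 1 | mkt
8 | gina | D | 4 | 8 | 2 | mkt
After GROUP BY (1 rows):
cities.tag | sum_qty
D | 3
After ORDER BY (1 rows):
cities.tag | sum_qty
D | 3

== RESULT ==
cities.tag | sum_qty
D | 3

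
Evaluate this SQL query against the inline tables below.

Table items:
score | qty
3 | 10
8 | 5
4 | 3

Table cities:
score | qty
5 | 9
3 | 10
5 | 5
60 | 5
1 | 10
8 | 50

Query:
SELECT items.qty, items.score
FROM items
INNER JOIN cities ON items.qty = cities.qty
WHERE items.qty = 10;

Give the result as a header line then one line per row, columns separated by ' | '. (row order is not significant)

== RESULT ==
items.qty | items.score
10 | 3
10 | 3

Derivation:
After JOIN cities (4 rows):
items.score | items.qty | cities.score | cities.qty
3 | 10 | 3 | 10
3 | 10 | 1 | 10
8 | 5 | 5 | 5
8 | 5 | 60 | 5
After WHERE (2 rows):
items.score | items.qty | cities.score | cities.qty
3 | 10 | 3 | 10
3 | 10 | 1 | 10
After SELECT (2 rows):
items.qty | items.score
10 | 3
10 | 3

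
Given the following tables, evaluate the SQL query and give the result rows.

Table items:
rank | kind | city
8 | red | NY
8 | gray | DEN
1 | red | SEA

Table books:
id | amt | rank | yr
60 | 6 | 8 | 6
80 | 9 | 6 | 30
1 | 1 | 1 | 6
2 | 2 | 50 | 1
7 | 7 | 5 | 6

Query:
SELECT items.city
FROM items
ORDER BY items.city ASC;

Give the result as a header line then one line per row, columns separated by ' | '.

== RESULT ==
items.city
DEN
NY
SEA

Derivation:
After SELECT (3 rows):
items.city
NY
DEN
SEA
After ORDER BY (3 rows):
items.city
DEN
NY
SEA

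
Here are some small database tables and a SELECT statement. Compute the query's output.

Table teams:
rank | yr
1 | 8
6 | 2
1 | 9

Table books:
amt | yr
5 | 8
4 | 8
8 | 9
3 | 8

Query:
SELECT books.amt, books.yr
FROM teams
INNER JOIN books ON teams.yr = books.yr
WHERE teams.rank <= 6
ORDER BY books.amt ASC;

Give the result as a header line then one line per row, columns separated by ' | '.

== RESULT ==
books.amt | books.yr
3 | 8
4 | 8
5 | 8
8 | 9

Derivation:
After JOIN books (4 rows):
teams.rank | teams.yr | books.amt | books.yr
1 | 8 | 5 | 8
1 | 8 | 4 | 8
1 | 8 | 3 | 8
1 | 9 | 8 | 9
After WHERE (4 rows):
teams.rank | teams.yr | books.amt | books.yr
1 | 8 | 5 | 8
1 | 8 | 4 | 8
1 | 8 | 3 | 8
1 | 9 | 8 | 9
After SELECT (4 rows):
books.amt | books.yr
5 | 8
4 | 8
3 | 8
8 | 9
After ORDER BY (4 rows):
books.amt | books.yr
3 | 8
4 | 8
5 | 8
8 | 9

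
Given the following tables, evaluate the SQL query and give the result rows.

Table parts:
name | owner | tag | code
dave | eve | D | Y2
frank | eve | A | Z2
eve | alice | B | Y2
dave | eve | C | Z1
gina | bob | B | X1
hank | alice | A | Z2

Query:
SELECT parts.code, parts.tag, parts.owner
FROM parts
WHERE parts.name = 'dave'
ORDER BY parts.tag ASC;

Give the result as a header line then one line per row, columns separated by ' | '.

== RESULT ==
parts.code | parts.tag | parts.owner
Z1 | C | eve
Y2 | D | eve

Derivation:
After WHERE (2 rows):
parts.name | parts.owner | parts.tag | parts.code
dave | eve | D | Y2
dave | eve | C | Z1
After SELECT (2 rows):
parts.code | parts.tag | parts.owner
Y2 | D | eve
Z1 | C | eve
After ORDER BY (2 rows):
parts.code | parts.tag | parts.owner
Z1 | C | eve
Y2 | D | eve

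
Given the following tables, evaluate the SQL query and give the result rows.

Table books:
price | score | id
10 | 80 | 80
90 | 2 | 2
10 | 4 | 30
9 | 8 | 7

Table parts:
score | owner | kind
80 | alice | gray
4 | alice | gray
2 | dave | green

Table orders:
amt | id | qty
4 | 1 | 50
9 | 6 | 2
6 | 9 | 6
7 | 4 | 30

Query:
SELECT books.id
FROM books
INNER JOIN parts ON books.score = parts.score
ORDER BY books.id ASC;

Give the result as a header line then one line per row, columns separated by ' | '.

== RESULT ==
books.id
2
30
80

Derivation:
After JOIN parts (3 rows):
books.price | books.score | books.id | parts.score | parts.owner | parts.kind
10 | 80 | 80 | 80 | alice | gray
90 | 2 | 2 | 2 | dave | green
10 | 4 | 30 | 4 | alice | gray
After SELECT (3 rows):
books.id
80
2
30
After ORDER BY (3 rows):
books.id
2
30
80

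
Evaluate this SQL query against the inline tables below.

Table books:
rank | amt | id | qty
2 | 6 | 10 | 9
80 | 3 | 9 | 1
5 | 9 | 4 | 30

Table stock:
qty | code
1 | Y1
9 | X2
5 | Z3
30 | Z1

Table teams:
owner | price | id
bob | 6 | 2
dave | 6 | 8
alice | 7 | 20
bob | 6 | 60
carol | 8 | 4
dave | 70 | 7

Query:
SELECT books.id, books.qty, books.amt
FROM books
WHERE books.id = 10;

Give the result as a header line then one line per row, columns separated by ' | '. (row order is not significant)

After WHERE (1 rows):
books.rank | books.amt | books.id | books.qty
2 | 6 | 10 | 9
After SELECT (1 rows):
books.id | books.qty | books.amt
10 | 9 | 6

== RESULT ==
books.id | books.qty | books.amt
10 | 9 | 6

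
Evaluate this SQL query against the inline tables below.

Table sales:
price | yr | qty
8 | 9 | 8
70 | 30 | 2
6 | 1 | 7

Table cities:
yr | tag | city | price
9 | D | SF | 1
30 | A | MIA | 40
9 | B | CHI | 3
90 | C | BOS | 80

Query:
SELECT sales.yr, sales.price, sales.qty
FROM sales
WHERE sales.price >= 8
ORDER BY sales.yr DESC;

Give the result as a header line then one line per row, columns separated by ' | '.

After WHERE (2 rows):
sales.price | sales.yr | sales.qty
8 | 9 | 8
70 | 30 | 2
After SELECT (2 rows):
sales.yr | sales.price | sales.qty
9 | 8 | 8
30 | 70 | 2
After ORDER BY (2 rows):
sales.yr | sales.price | sales.qty
30 | 70 | 2
9 | 8 | 8

== RESULT ==
sales.yr | sales.price | sales.qty
30 | 70 | 2
9 | 8 | 8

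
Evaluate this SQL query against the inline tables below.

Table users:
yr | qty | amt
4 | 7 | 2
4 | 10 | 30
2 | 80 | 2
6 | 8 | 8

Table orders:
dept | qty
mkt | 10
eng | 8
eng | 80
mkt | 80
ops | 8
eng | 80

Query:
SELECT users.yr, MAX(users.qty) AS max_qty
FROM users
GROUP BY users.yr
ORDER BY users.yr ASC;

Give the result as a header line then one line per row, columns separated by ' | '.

== RESULT ==
users.yr | max_qty
2 | 80
4 | 10
6 | 8

Derivation:
After GROUP BY (3 rows):
users.yr | max_qty
4 | 10
2 | 80
6 | 8
After ORDER BY (3 rows):
users.yr | max_qty
2 | 80
4 | 10
6 | 8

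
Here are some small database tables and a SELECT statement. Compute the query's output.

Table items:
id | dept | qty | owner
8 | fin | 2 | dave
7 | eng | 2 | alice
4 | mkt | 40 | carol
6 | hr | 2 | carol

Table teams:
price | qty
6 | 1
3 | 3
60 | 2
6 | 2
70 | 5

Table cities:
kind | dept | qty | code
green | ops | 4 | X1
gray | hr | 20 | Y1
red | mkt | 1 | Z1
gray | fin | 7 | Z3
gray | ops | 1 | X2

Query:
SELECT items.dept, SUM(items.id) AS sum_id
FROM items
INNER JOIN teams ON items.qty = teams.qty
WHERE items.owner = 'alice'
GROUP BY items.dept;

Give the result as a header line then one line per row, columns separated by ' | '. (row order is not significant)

After JOIN teams (6 rows):
items.id | items.dept | items.qty | items.owner | teams.price | teams.qty
8 | fin | 2 | dave | 60 | 2
8 | fin | 2 | dave | 6 | 2
7 | eng | 2 | alice | 60 | 2
7 | eng | 2 | alice | 6 | 2
6 | hr | 2 | carol | 60 | 2
6 | hr | 2 | carol | 6 | 2
After WHERE (2 rows):
items.id | items.dept | items.qty | items.owner | teams.price | teams.qty
7 | eng | 2 | alice | 60 | 2
7 | eng | 2 | alice | 6 | 2
After GROUP BY (1 rows):
items.dept | sum_id
eng | 14

== RESULT ==
items.dept | sum_id
eng | 14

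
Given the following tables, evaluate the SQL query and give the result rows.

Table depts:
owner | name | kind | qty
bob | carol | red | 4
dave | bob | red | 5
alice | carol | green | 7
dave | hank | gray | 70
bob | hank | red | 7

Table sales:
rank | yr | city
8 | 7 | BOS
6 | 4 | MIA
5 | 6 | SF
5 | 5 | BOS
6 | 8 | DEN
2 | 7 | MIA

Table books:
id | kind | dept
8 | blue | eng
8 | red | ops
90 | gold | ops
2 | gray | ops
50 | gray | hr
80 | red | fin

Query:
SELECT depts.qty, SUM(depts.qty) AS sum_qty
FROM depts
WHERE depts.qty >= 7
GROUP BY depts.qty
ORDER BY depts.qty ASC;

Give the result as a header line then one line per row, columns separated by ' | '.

== RESULT ==
depts.qty | sum_qty
7 | 14
70 | 70

Derivation:
After WHERE (3 rows):
depts.owner | depts.name | depts.kind | depts.qty
alice | carol | green | 7
dave | hank | gray | 70
bob | hank | red | 7
After GROUP BY (2 rows):
depts.qty | sum_qty
7 | 14
70 | 70
After ORDER BY (2 rows):
depts.qty | sum_qty
7 | 14
70 | 70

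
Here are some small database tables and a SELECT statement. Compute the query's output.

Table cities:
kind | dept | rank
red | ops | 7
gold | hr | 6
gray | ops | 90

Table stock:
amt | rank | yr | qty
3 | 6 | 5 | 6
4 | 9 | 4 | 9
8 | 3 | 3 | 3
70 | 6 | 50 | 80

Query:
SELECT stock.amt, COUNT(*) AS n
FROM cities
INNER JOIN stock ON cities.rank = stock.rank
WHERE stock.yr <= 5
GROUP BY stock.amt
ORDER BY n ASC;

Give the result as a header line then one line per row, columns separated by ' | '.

== RESULT ==
stock.amt | n
3 | 1

Derivation:
After JOIN stock (2 rows):
cities.kind | cities.dept | cities.rank | stock.amt | stock.rank | stock.yr | stock.qty
gold | hr | 6 | 3 | 6 | 5 | 6
gold | hr | 6 | 70 | 6 | 50 | 80
After WHERE (1 rows):
cities.kind | cities.dept | cities.rank | stock.amt | stock.rank | stock.yr | stock.qty
gold | hr | 6 | 3 | 6 | 5 | 6
After GROUP BY (1 rows):
stock.amt | n
3 | 1
After ORDER BY (1 rows):
stock.amt | n
3 | 1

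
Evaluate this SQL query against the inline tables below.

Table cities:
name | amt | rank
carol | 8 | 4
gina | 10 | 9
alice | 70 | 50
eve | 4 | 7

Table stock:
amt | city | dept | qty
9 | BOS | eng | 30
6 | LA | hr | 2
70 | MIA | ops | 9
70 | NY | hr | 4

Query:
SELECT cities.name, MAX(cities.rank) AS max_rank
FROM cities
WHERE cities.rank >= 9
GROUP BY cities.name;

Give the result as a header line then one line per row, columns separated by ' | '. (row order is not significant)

== RESULT ==
cities.name | max_rank
gina | 9
alice | 50

Derivation:
After WHERE (2 rows):
cities.name | cities.amt | cities.rank
gina | 10 | 9
alice | 70 | 50
After GROUP BY (2 rows):
cities.name | max_rank
gina | 9
alice | 50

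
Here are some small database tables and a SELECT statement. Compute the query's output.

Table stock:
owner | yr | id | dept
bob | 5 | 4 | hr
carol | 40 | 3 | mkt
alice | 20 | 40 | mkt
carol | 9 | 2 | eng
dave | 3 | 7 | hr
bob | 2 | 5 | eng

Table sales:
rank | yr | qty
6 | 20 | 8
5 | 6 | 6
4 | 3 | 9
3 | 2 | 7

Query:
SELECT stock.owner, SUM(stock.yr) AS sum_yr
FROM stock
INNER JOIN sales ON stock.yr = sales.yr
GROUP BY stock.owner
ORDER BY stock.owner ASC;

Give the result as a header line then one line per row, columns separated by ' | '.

After JOIN sales (3 rows):
stock.owner | stock.yr | stock.id | stock.dept | sales.rank | sales.yr | sales.qty
alice | 20 | 40 | mkt | 6 | 20 | 8
dave | 3 | 7 | hr | 4 | 3 | 9
bob | 2 | 5 | eng | 3 | 2 | 7
After GROUP BY (3 rows):
stock.owner | sum_yr
alice | 20
dave | 3
bob | 2
After ORDER BY (3 rows):
stock.owner | sum_yr
alice | 20
bob | 2
dave | 3

== RESULT ==
stock.owner | sum_yr
alice | 20
bob | 2
dave | 3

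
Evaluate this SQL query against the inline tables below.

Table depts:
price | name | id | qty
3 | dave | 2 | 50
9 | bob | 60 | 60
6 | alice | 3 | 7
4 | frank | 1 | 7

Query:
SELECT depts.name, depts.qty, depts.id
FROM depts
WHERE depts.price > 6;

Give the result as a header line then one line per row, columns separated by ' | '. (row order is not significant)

== RESULT ==
depts.name | depts.qty | depts.id
bob | 60 | 60

Derivation:
After WHERE (1 rows):
depts.price | depts.name | depts.id | depts.qty
9 | bob | 60 | 60
After SELECT (1 rows):
depts.name | depts.qty | depts.id
bob | 60 | 60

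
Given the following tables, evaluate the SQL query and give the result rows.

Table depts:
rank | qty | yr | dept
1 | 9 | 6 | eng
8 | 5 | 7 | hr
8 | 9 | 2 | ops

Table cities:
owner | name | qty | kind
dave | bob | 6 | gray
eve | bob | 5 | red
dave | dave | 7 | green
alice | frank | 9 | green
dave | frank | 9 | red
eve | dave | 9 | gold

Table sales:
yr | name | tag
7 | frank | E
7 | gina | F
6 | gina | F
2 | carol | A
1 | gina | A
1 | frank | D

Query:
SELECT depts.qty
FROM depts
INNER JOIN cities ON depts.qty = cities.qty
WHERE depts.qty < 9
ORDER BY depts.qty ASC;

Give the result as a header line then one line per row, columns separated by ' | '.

After JOIN cities (7 rows):
depts.rank | depts.qty | depts.yr | depts.dept | cities.owner | cities.name | cities.qty | cities.kind
1 | 9 | 6 | eng | alice | frank | 9 | green
1 | 9 | 6 | eng | dave | frank | 9 | red
1 | 9 | 6 | eng | eve | dave | 9 | gold
8 | 5 | 7 | hr | eve | bob | 5 | red
8 | 9 | 2 | ops | alice | frank | 9 | green
8 | 9 | 2 | ops | dave | frank | 9 | red
8 | 9 | 2 | ops | eve | dave | 9 | gold
After WHERE (1 rows):
depts.rank | depts.qty | depts.yr | depts.dept | cities.owner | cities.name | cities.qty | cities.kind
8 | 5 | 7 | hr | eve | bob | 5 | red
After SELECT (1 rows):
depts.qty
5
After ORDER BY (1 rows):
depts.qty
5

== RESULT ==
depts.qty
5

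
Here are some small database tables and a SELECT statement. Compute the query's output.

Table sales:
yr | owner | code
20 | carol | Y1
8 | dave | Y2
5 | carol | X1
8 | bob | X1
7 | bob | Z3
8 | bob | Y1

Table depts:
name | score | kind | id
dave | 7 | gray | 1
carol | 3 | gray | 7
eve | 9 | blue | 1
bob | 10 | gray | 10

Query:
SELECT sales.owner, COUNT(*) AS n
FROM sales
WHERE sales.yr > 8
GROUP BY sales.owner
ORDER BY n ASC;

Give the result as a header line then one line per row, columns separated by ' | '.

After WHERE (1 rows):
sales.yr | sales.owner | sales.code
20 | carol | Y1
After GROUP BY (1 rows):
sales.owner | n
carol | 1
After ORDER BY (1 rows):
sales.owner | n
carol | 1

== RESULT ==
sales.owner | n
carol | 1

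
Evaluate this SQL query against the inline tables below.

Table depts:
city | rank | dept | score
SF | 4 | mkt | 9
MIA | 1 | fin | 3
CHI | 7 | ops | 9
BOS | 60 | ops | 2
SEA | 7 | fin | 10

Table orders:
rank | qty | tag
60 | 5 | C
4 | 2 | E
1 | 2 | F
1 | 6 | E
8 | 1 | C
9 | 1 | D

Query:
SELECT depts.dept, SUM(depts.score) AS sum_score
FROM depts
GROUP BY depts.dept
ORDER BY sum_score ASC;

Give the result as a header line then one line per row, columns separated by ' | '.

== RESULT ==
depts.dept | sum_score
mkt | 9
ops | 11
fin | 13

Derivation:
After GROUP BY (3 rows):
depts.dept | sum_score
mkt | 9
fin | 13
ops | 11
After ORDER BY (3 rows):
depts.dept | sum_score
mkt | 9
ops | 11
fin | 13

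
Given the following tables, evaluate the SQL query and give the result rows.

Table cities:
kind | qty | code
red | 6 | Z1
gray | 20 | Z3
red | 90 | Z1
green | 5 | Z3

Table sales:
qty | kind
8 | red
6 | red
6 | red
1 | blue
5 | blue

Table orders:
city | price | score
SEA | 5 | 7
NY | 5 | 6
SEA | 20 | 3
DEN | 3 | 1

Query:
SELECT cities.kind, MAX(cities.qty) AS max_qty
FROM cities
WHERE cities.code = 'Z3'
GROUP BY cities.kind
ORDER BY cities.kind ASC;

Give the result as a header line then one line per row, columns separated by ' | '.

After WHERE (2 rows):
cities.kind | cities.qty | cities.code
gray | 20 | Z3
green | 5 | Z3
After GROUP BY (2 rows):
cities.kind | max_qty
gray | 20
green | 5
After ORDER BY (2 rows):
cities.kind | max_qty
gray | 20
green | 5

== RESULT ==
cities.kind | max_qty
gray | 20
green | 5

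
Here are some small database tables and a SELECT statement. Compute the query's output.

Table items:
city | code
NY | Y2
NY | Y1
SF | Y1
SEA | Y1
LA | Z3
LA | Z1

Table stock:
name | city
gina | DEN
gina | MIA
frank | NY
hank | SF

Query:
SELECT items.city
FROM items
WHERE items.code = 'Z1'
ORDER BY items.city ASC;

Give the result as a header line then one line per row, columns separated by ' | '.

After WHERE (1 rows):
items.city | items.code
LA | Z1
After SELECT (1 rows):
items.city
LA
After ORDER BY (1 rows):
items.city
LA

== RESULT ==
items.city
LA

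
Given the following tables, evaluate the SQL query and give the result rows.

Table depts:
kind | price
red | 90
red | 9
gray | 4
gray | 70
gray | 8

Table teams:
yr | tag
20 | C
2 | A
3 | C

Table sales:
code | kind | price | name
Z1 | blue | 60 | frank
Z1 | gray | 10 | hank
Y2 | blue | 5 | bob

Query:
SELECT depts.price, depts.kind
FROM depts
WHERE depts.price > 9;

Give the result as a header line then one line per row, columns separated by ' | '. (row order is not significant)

== RESULT ==
depts.price | depts.kind
90 | red
70 | gray

Derivation:
After WHERE (2 rows):
depts.kind | depts.price
red | 90
gray | 70
After SELECT (2 rows):
depts.price | depts.kind
90 | red
70 | gray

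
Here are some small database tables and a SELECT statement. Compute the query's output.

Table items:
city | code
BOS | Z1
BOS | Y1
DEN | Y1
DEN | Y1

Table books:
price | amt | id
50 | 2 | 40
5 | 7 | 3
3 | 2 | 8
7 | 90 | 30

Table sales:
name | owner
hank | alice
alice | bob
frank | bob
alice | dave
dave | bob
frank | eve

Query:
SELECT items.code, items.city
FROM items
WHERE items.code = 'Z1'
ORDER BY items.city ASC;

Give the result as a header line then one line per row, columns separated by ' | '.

After WHERE (1 rows):
items.city | items.code
BOS | Z1
After SELECT (1 rows):
items.code | items.city
Z1 | BOS
After ORDER BY (1 rows):
items.code | items.city
Z1 | BOS

== RESULT ==
items.code | items.city
Z1 | BOS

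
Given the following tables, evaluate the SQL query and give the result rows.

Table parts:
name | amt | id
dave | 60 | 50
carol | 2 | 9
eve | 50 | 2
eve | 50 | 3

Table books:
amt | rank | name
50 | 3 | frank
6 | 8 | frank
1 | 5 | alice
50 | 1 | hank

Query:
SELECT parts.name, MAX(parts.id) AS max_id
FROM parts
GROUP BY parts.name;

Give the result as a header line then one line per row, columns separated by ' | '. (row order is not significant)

After GROUP BY (3 rows):
parts.name | max_id
dave | 50
carol | 9
eve | 3

== RESULT ==
parts.name | max_id
dave | 50
carol | 9
eve | 3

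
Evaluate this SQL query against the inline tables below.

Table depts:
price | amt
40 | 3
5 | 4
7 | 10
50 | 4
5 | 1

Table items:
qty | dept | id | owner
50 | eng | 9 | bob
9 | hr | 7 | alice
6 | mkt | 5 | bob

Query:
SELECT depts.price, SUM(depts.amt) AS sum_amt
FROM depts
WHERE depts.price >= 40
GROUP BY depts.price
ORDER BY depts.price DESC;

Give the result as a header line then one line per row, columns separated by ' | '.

After WHERE (2 rows):
depts.price | depts.amt
40 | 3
50 | 4
After GROUP BY (2 rows):
depts.price | sum_amt
40 | 3
50 | 4
After ORDER BY (2 rows):
depts.price | sum_amt
50 | 4
40 | 3

== RESULT ==
depts.price | sum_amt
50 | 4
40 | 3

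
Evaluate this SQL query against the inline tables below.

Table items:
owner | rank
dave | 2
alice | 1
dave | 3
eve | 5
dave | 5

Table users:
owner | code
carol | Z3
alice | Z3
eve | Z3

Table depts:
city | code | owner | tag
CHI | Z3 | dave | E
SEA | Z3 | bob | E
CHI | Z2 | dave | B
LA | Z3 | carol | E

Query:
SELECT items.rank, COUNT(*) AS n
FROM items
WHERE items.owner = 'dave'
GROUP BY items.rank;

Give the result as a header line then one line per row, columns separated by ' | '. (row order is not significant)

After WHERE (3 rows):
items.owner | items.rank
dave | 2
dave | 3
dave | 5
After GROUP BY (3 rows):
items.rank | n
2 | 1
3 | 1
5 | 1

== RESULT ==
items.rank | n
2 | 1
3 | 1
5 | 1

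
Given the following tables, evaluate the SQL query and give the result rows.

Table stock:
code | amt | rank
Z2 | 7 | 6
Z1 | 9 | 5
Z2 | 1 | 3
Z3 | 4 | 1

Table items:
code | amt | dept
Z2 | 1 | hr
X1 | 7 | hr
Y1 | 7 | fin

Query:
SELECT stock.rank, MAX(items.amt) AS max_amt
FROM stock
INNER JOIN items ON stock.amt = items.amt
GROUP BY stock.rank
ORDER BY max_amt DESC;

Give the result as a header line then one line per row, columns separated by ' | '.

== RESULT ==
stock.rank | max_amt
6 | 7
3 | 1

Derivation:
After JOIN items (3 rows):
stock.code | stock.amt | stock.rank | items.code | items.amt | items.dept
Z2 | 7 | 6 | X1 | 7 | hr
Z2 | 7 | 6 | Y1 | 7 | fin
Z2 | 1 | 3 | Z2 | 1 | hr
After GROUP BY (2 rows):
stock.rank | max_amt
6 | 7
3 | 1
After ORDER BY (2 rows):
stock.rank | max_amt
6 | 7
3 | 1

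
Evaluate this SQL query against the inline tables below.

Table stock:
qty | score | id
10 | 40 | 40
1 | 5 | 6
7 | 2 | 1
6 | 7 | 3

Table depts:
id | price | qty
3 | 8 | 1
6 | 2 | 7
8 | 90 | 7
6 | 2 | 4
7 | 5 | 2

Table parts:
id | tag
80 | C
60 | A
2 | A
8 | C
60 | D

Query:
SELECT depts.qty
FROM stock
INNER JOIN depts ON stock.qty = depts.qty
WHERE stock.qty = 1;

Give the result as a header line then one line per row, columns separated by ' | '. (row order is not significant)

After JOIN depts (3 rows):
stock.qty | stock.score | stock.id | depts.id | depts.price | depts.qty
1 | 5 | 6 | 3 | 8 | 1
7 | 2 | 1 | 6 | 2 | 7
7 | 2 | 1 | 8 | 90 | 7
After WHERE (1 rows):
stock.qty | stock.score | stock.id | depts.id | depts.price | depts.qty
1 | 5 | 6 | 3 | 8 | 1
After SELECT (1 rows):
depts.qty
1

== RESULT ==
depts.qty
1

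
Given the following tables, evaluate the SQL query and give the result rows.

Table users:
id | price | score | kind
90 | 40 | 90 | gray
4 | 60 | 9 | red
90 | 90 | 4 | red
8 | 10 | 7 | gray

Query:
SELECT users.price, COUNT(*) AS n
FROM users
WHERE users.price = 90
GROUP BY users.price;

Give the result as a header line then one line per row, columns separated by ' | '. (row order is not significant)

After WHERE (1 rows):
users.id | users.price | users.score | users.kind
90 | 90 | 4 | red
After GROUP BY (1 rows):
users.price | n
90 | 1

== RESULT ==
users.price | n
90 | 1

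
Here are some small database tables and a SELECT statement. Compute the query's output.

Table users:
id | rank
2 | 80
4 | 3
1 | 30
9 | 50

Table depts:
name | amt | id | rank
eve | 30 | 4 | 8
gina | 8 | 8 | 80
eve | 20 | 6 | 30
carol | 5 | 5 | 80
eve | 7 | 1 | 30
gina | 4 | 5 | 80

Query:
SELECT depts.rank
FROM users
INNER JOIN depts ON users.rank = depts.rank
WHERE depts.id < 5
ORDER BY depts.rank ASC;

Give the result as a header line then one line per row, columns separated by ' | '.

== RESULT ==
depts.rank
30

Derivation:
After JOIN depts (5 rows):
users.id | users.rank | depts.name | depts.amt | depts.id | depts.rank
2 | 80 | gina | 8 | 8 | 80
2 | 80 | carol | 5 | 5 | 80
2 | 80 | gina | 4 | 5 | 80
1 | 30 | eve | 20 | 6 | 30
1 | 30 | eve | 7 | 1 | 30
After WHERE (1 rows):
users.id | users.rank | depts.name | depts.amt | depts.id | depts.rank
1 | 30 | eve | 7 | 1 | 30
After SELECT (1 rows):
depts.rank
30
After ORDER BY (1 rows):
depts.rank
30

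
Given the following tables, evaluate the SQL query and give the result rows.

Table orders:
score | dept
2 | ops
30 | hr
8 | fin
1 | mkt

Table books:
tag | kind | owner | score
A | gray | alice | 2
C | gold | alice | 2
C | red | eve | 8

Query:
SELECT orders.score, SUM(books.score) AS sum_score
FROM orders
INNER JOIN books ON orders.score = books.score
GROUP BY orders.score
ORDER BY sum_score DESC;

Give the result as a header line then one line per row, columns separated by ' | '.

After JOIN books (3 rows):
orders.score | orders.dept | books.tag | books.kind | books.owner | books.score
2 | ops | A | gray | alice | 2
2 | ops | C | gold | alice | 2
8 | fin | C | red | eve | 8
After GROUP BY (2 rows):
orders.score | sum_score
2 | 4
8 | 8
After ORDER BY (2 rows):
orders.score | sum_score
8 | 8
2 | 4

== RESULT ==
orders.score | sum_score
8 | 8
2 | 4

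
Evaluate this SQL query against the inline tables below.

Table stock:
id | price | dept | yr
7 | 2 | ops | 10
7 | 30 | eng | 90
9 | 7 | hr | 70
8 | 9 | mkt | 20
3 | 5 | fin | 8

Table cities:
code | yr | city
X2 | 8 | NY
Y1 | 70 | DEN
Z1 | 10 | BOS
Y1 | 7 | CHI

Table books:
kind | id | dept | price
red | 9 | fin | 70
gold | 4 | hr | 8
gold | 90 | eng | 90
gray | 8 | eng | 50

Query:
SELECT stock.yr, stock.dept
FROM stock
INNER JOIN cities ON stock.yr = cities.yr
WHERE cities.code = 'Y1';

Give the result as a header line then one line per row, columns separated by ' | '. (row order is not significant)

After JOIN cities (3 rows):
stock.id | stock.price | stock.dept | stock.yr | cities.code | cities.yr | cities.city
7 | 2 | ops | 10 | Z1 | 10 | BOS
9 | 7 | hr | 70 | Y1 | 70 | DEN
3 | 5 | fin | 8 | X2 | 8 | NY
After WHERE (1 rows):
stock.id | stock.price | stock.dept | stock.yr | cities.code | cities.yr | cities.city
9 | 7 | hr | 70 | Y1 | 70 | DEN
After SELECT (1 rows):
stock.yr | stock.dept
70 | hr

== RESULT ==
stock.yr | stock.dept
70 | hr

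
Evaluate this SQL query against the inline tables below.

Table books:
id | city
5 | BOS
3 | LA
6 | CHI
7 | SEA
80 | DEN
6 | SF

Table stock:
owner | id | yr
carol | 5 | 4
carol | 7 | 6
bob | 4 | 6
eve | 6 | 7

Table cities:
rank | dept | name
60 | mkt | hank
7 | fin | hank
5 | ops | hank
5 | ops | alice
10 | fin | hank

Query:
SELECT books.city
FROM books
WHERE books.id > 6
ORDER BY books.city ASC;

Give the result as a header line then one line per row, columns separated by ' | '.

== RESULT ==
books.city
DEN
SEA

Derivation:
After WHERE (2 rows):
books.id | books.city
7 | SEA
80 | DEN
After SELECT (2 rows):
books.city
SEA
DEN
After ORDER BY (2 rows):
books.city
DEN
SEA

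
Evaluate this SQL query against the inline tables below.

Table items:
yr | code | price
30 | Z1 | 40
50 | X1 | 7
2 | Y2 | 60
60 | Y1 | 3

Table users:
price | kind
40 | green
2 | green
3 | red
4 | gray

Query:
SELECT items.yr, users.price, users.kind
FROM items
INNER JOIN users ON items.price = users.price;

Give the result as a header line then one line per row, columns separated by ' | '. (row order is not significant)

== RESULT ==
items.yr | users.price | users.kind
30 | 40 | green
60 | 3 | red

Derivation:
After JOIN users (2 rows):
items.yr | items.code | items.price | users.price | users.kind
30 | Z1 | 40 | 40 | green
60 | Y1 | 3 | 3 | red
After SELECT (2 rows):
items.yr | users.price | users.kind
30 | 40 | green
60 | 3 | red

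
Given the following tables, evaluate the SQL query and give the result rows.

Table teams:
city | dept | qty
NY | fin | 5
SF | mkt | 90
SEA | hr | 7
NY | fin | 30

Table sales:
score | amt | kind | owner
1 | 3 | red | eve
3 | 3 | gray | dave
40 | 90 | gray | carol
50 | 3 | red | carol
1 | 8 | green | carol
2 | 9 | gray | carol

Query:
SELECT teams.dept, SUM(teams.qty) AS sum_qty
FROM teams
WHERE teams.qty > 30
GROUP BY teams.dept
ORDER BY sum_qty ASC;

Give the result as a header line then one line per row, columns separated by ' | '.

== RESULT ==
teams.dept | sum_qty
mkt | 90

Derivation:
After WHERE (1 rows):
teams.city | teams.dept | teams.qty
SF | mkt | 90
After GROUP BY (1 rows):
teams.dept | sum_qty
mkt | 90
After ORDER BY (1 rows):
teams.dept | sum_qty
mkt | 90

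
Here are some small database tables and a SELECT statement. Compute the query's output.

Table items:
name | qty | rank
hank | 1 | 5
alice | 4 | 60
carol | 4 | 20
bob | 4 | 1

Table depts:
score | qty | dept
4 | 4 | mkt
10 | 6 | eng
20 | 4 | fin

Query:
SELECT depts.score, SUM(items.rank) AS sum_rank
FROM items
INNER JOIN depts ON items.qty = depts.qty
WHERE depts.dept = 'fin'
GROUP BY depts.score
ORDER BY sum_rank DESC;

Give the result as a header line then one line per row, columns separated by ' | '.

After JOIN depts (6 rows):
items.name | items.qty | items.rank | depts.score | depts.qty | depts.dept
alice | 4 | 60 | 4 | 4 | mkt
alice | 4 | 60 | 20 | 4 | fin
carol | 4 | 20 | 4 | 4 | mkt
carol | 4 | 20 | 20 | 4 | fin
bob | 4 | 1 | 4 | 4 | mkt
bob | 4 | 1 | 20 | 4 | fin
After WHERE (3 rows):
items.name | items.qty | items.rank | depts.score | depts.qty | depts.dept
alice | 4 | 60 | 20 | 4 | fin
carol | 4 | 20 | 20 | 4 | fin
bob | 4 | 1 | 20 | 4 | fin
After GROUP BY (1 rows):
depts.score | sum_rank
20 | 81
After ORDER BY (1 rows):
depts.score | sum_rank
20 | 81

== RESULT ==
depts.score | sum_rank
20 | 81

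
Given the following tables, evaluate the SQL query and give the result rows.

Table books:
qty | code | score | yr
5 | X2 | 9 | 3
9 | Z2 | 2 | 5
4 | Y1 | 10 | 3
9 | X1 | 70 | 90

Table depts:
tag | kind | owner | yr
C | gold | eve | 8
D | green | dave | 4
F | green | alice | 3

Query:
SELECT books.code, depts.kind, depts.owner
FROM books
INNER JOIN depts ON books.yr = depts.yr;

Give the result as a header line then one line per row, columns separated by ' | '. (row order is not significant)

== RESULT ==
books.code | depts.kind | depts.owner
X2 | green | alice
Y1 | green | alice

Derivation:
After JOIN depts (2 rows):
books.qty | books.code | books.score | books.yr | depts.tag | depts.kind | depts.owner | depts.yr
5 | X2 | 9 | 3 | F | green | alice | 3
4 | Y1 | 10 | 3 | F | green | alice | 3
After SELECT (2 rows):
books.code | depts.kind | depts.owner
X2 | green | alice
Y1 | green | alice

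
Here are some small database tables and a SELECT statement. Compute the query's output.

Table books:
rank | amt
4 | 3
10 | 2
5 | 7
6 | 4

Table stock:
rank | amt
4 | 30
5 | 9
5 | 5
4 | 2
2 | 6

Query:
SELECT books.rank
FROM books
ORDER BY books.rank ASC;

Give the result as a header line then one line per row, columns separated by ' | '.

After SELECT (4 rows):
books.rank
4
10
5
6
After ORDER BY (4 rows):
books.rank
4
5
6
10

== RESULT ==
books.rank
4
5
6
10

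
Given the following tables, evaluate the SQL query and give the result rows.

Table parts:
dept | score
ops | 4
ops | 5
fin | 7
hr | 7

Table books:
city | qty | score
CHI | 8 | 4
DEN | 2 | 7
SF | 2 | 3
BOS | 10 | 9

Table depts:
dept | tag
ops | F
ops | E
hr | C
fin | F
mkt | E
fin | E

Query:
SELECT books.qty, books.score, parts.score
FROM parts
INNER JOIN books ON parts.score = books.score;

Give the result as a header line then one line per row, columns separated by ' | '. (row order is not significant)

After JOIN books (3 rows):
parts.dept | parts.score | books.city | books.qty | books.score
ops | 4 | CHI | 8 | 4
fin | 7 | DEN | 2 | 7
hr | 7 | DEN | 2 | 7
After SELECT (3 rows):
books.qty | books.score | parts.score
8 | 4 | 4
2 | 7 | 7
2 | 7 | 7

== RESULT ==
books.qty | books.score | parts.score
8 | 4 | 4
2 | 7 | 7
2 | 7 | 7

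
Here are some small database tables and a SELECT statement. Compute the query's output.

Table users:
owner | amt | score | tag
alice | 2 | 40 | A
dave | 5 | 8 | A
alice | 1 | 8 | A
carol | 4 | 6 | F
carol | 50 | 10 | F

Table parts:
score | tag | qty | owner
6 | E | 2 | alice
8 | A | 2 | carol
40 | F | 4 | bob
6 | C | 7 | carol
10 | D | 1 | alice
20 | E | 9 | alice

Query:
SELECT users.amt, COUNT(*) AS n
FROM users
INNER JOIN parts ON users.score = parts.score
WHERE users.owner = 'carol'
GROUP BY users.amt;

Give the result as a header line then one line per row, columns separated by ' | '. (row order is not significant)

== RESULT ==
users.amt | n
4 | 2
50 | 1

Derivation:
After JOIN parts (6 rows):
users.owner | users.amt | users.score | users.tag | parts.score | parts.tag | parts.qty | parts.owner
alice | 2 | 40 | A | 40 | F | 4 | bob
dave | 5 | 8 | A | 8 | A | 2 | carol
alice | 1 | 8 | A | 8 | A | 2 | carol
carol | 4 | 6 | F | 6 | E | 2 | alice
carol | 4 | 6 | F | 6 | C | 7 | carol
carol | 50 | 10 | F | 10 | D | 1 | alice
After WHERE (3 rows):
users.owner | users.amt | users.score | users.tag | parts.score | parts.tag | parts.qty | parts.owner
carol | 4 | 6 | F | 6 | E | 2 | alice
carol | 4 | 6 | F | 6 | C | 7 | carol
carol | 50 | 10 | F | 10 | D | 1 | alice
After GROUP BY (2 rows):
users.amt | n
4 | 2
50 | 1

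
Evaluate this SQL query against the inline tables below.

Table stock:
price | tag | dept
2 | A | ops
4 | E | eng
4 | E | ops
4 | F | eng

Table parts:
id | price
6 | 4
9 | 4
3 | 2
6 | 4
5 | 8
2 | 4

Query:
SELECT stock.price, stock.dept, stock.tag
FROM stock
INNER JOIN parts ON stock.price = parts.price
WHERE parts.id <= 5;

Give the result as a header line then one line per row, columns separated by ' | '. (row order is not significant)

== RESULT ==
stock.price | stock.dept | stock.tag
2 | ops | A
4 | eng | E
4 | ops | E
4 | eng | F

Derivation:
After JOIN parts (13 rows):
stock.price | stock.tag | stock.dept | parts.id | parts.price
2 | A | ops | 3 | 2
4 | E | eng | 6 | 4
4 | E | eng | 9 | 4
4 | E | eng | 6 | 4
4 | E | eng | 2 | 4
4 | E | ops | 6 | 4
4 | E | ops | 9 | 4
4 | E | ops | 6 | 4
4 | E | ops | 2 | 4
4 | F | eng | 6 | 4
4 | F | eng | 9 | 4
4 | F | eng | 6 | 4
4 | F | eng | 2 | 4
After WHERE (4 rows):
stock.price | stock.tag | stock.dept | parts.id | parts.price
2 | A | ops | 3 | 2
4 | E | eng | 2 | 4
4 | E | ops | 2 | 4
4 | F | eng | 2 | 4
After SELECT (4 rows):
stock.price | stock.dept | stock.tag
2 | ops | A
4 | eng | E
4 | ops | E
4 | eng | F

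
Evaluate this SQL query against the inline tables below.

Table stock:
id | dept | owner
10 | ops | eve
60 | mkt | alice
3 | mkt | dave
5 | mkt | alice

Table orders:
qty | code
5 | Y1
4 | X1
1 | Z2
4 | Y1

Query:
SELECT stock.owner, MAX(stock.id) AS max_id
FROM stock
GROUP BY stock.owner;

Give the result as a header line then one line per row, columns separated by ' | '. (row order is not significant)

== RESULT ==
stock.owner | max_id
eve | 10
alice | 60
dave | 3

Derivation:
After GROUP BY (3 rows):
stock.owner | max_id
eve | 10
alice | 60
dave | 3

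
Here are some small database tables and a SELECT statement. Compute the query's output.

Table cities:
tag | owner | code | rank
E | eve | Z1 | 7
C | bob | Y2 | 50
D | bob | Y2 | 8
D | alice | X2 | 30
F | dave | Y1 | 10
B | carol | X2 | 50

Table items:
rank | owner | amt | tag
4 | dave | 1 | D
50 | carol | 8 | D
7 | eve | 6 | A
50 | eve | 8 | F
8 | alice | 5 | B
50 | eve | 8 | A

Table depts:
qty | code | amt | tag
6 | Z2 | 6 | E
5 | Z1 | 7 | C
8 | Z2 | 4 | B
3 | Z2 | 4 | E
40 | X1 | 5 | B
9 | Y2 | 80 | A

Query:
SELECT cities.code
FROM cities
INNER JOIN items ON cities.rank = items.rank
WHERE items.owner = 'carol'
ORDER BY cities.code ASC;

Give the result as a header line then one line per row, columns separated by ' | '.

== RESULT ==
cities.code
X2
Y2

Derivation:
After JOIN items (8 rows):
cities.tag | cities.owner | cities.code | cities.rank | items.rank | items.owner | items.amt | items.tag
E | eve | Z1 | 7 | 7 | eve | 6 | A
C | bob | Y2 | 50 | 50 | carol | 8 | D
C | bob | Y2 | 50 | 50 | eve | 8 | F
C | bob | Y2 | 50 | 50 | eve | 8 | A
D | bob | Y2 | 8 | 8 | alice | 5 | B
B | carol | X2 | 50 | 50 | carol | 8 | D
B | carol | X2 | 50 | 50 | eve | 8 | F
B | carol | X2 | 50 | 50 | eve | 8 | A
After WHERE (2 rows):
cities.tag | cities.owner | cities.code | cities.rank | items.rank | items.owner | items.amt | items.tag
C | bob | Y2 | 50 | 50 | carol | 8 | D
B | carol | X2 | 50 | 50 | carol | 8 | D
After SELECT (2 rows):
cities.code
Y2
X2
After ORDER BY (2 rows):
cities.code
X2
Y2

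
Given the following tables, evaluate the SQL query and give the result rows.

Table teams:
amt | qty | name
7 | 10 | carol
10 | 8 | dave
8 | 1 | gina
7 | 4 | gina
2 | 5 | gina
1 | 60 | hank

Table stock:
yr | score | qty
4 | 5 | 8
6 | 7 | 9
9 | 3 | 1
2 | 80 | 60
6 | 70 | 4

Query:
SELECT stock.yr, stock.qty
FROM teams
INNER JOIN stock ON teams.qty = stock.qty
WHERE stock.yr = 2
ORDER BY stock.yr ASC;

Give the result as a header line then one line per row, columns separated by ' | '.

== RESULT ==
stock.yr | stock.qty
2 | 60

Derivation:
After JOIN stock (4 rows):
teams.amt | teams.qty | teams.name | stock.yr | stock.score | stock.qty
10 | 8 | dave | 4 | 5 | 8
8 | 1 | gina | 9 | 3 | 1
7 | 4 | gina | 6 | 70 | 4
1 | 60 | hank | 2 | 80 | 60
After WHERE (1 rows):
teams.amt | teams.qty | teams.name | stock.yr | stock.score | stock.qty
1 | 60 | hank | 2 | 80 | 60
After SELECT (1 rows):
stock.yr | stock.qty
2 | 60
After ORDER BY (1 rows):
stock.yr | stock.qty
2 | 60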